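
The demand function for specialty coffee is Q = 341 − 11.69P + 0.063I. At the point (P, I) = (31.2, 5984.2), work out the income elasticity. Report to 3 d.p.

At P = 31.2, I = 5984.2: Q = 353.277.
Holding P constant, ∂Q/∂I = 0.063.
η_I = (∂Q/∂I)·(I/Q) = 0.063 × (5984.2/353.277) = 1.067.

1.067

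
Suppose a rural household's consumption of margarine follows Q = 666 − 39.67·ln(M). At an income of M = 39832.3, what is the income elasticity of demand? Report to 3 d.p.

-0.161

At M = 39832.3: Q = 245.798.
dQ/dM = -39.67/M = -0.000995925 at this income.
η = (dQ/dM)·(M/Q) = -0.000995925 × (39832.3/245.798) = -0.161.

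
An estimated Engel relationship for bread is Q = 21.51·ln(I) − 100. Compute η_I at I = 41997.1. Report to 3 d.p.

At I = 41997.1: Q = 128.982.
dQ/dI = 21.51/I = 0.000512178 at this income.
η = (dQ/dI)·(I/Q) = 0.000512178 × (41997.1/128.982) = 0.167.

0.167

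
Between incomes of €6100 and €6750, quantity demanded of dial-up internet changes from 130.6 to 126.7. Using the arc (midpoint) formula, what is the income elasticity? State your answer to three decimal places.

ΔQ = 126.7 − 130.6 = -3.9; midpoint Q̄ = (130.6 + 126.7)/2 = 128.65.
ΔI = 6750 − 6100 = 650; midpoint Ī = (6100 + 6750)/2 = 6425.
η = (ΔQ/Q̄) ÷ (ΔI/Ī) = (-3.9/128.65) ÷ (650/6425) = -0.300.

-0.300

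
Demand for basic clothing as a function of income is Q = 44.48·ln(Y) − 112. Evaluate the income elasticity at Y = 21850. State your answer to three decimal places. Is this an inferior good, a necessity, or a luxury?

0.134 (necessity)

At Y = 21850: Q = 332.442.
dQ/dY = 44.48/Y = 0.0020357 at this income.
η = (dQ/dY)·(Y/Q) = 0.0020357 × (21850/332.442) = 0.134.
Since 0 < η < 1, the good is a necessity.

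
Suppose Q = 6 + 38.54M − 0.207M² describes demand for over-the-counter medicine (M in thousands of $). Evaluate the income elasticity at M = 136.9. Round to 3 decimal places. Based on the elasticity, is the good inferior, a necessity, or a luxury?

-1.770 (inferior good)

At M = 136.9: Q = 1402.6127.
dQ/dM = 38.54 − 0.414M = -18.13660.
η = (dQ/dM)·(M/Q) = -18.13660 × (136.9/1402.6127) = -1.770.
η < 0 ⇒ inferior good.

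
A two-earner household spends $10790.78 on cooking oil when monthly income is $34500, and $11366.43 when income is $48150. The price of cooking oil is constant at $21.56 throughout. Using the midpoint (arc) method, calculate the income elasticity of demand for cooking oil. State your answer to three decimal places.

With a constant price, Q₁ = 10790.78/21.56 = 500.500 and Q₂ = 11366.43/21.56 = 527.200 (equivalently, work directly with expenditure since P cancels).
Midpoint %ΔQ = (11366.43 − 10790.78)/11078.61 = 0.05196; midpoint %ΔI = (48150 − 34500)/41325 = 0.33031.
η = 0.05196 / 0.33031 = 0.157.

0.157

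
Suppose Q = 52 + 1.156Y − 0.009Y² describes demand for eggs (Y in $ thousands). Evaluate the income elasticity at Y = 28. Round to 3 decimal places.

At Y = 28: Q = 77.3120.
dQ/dY = 1.156 − 0.018Y = 0.65200.
η = (dQ/dY)·(Y/Q) = 0.65200 × (28/77.3120) = 0.236.

0.236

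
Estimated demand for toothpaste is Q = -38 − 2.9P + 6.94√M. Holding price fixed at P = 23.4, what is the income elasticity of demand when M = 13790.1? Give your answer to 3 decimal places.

0.575

At P = 23.4, M = 13790.1: Q = 709.113.
Holding P constant, ∂Q/∂M = 6.94/(2√M) = 0.0295492.
η_M = (∂Q/∂M)·(M/Q) = 0.0295492 × (13790.1/709.113) = 0.575.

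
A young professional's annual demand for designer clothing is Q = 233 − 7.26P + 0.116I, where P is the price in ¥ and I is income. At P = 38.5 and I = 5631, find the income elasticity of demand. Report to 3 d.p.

1.077

At P = 38.5, I = 5631: Q = 606.686.
Holding P constant, ∂Q/∂I = 0.116.
η_I = (∂Q/∂I)·(I/Q) = 0.116 × (5631/606.686) = 1.077.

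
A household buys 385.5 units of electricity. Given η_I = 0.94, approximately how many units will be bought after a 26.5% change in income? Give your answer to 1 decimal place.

%ΔQ ≈ η × %ΔI = 0.94 × 26.5% = 24.91%.
New Q ≈ 385.5 × (1 + 0.2491) = 481.5.

481.5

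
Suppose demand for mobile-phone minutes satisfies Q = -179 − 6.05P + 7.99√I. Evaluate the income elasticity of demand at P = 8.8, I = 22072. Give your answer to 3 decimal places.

0.622

At P = 8.8, I = 22072: Q = 954.806.
Holding P constant, ∂Q/∂I = 7.99/(2√I) = 0.0268903.
η_I = (∂Q/∂I)·(I/Q) = 0.0268903 × (22072/954.806) = 0.622.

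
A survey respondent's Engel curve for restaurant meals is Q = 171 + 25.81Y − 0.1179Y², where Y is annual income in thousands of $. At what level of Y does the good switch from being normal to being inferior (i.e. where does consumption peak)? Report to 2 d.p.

dQ/dY = 25.81 − 0.2358Y.
The good is inferior where dQ/dY < 0. Setting dQ/dY = 0 gives Y = 25.81 / 0.2358 = 109.46.

109.46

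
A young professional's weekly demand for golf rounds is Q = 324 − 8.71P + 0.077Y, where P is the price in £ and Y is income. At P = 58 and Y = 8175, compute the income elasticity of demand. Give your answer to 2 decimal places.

At P = 58, Y = 8175: Q = 448.295.
Holding P constant, ∂Q/∂Y = 0.077.
η_Y = (∂Q/∂Y)·(Y/Q) = 0.077 × (8175/448.295) = 1.40.

1.40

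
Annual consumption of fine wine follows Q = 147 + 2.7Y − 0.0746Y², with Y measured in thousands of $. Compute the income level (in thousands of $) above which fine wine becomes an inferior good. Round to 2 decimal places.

18.10

dQ/dY = 2.7 − 0.1492Y.
The good is inferior where dQ/dY < 0. Setting dQ/dY = 0 gives Y = 2.7 / 0.1492 = 18.10.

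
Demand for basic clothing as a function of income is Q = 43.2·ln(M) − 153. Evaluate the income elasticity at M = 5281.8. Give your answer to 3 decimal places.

At M = 5281.8: Q = 217.311.
dQ/dM = 43.2/M = 0.00817903 at this income.
η = (dQ/dM)·(M/Q) = 0.00817903 × (5281.8/217.311) = 0.199.

0.199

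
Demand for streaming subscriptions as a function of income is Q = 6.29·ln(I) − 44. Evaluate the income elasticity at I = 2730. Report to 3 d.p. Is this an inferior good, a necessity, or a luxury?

1.091 (luxury)

At I = 2730: Q = 5.767.
dQ/dI = 6.29/I = 0.00230403 at this income.
η = (dQ/dI)·(I/Q) = 0.00230403 × (2730/5.767) = 1.091.
Since η > 1, the good is a luxury.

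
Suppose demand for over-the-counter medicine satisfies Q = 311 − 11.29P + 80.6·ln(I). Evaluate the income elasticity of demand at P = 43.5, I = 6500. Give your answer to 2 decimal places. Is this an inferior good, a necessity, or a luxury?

0.15 (necessity)

At P = 43.5, I = 6500: Q = 527.517.
Holding P constant, ∂Q/∂I = 80.6/I = 0.0124.
η_I = (∂Q/∂I)·(I/Q) = 0.0124 × (6500/527.517) = 0.15.
Since 0 < η < 1, this is a necessity.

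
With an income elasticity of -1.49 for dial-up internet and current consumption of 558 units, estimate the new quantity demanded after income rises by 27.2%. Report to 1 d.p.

%ΔQ ≈ η × %ΔI = -1.49 × 27.2% = -40.528%.
New Q ≈ 558 × (1 − 0.40528) = 331.9.

331.9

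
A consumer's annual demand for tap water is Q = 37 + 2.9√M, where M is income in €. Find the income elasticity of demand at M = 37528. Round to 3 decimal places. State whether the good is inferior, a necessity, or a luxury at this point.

At M = 37528: Q = 598.792.
dQ/dM = 2.9/(2√M) = 0.00748497 at this income.
η = (dQ/dM)·(M/Q) = 0.00748497 × (37528/598.792) = 0.469.
Since 0 < η < 1, the good is a necessity.

0.469 (necessity)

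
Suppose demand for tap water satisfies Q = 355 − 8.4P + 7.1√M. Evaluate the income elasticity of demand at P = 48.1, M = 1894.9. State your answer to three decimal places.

0.594

At P = 48.1, M = 1894.9: Q = 260.026.
Holding P constant, ∂Q/∂M = 7.1/(2√M) = 0.0815521.
η_M = (∂Q/∂M)·(M/Q) = 0.0815521 × (1894.9/260.026) = 0.594.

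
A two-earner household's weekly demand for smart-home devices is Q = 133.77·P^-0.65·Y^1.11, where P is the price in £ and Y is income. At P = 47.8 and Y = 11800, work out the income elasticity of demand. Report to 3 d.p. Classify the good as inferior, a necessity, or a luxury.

For a multiplicative demand Q = A·P^α·Y^β, the income elasticity is β everywhere.
Here β = 1.11, so η = 1.110.
Since η > 1, this is a luxury.

1.110 (luxury)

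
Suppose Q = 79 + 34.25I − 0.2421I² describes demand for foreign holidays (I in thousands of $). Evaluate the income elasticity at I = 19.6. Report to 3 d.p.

0.738

At I = 19.6: Q = 657.2949.
dQ/dI = 34.25 − 0.4842I = 24.75968.
η = (dQ/dI)·(I/Q) = 24.75968 × (19.6/657.2949) = 0.738.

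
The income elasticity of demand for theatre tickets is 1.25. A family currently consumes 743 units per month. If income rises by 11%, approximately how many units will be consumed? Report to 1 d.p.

845.2

%ΔQ ≈ η × %ΔI = 1.25 × 11% = 13.75%.
New Q ≈ 743 × (1 + 0.1375) = 845.2.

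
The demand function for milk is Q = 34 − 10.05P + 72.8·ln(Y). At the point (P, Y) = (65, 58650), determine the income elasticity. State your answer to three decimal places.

0.404

At P = 65, Y = 58650: Q = 180.046.
Holding P constant, ∂Q/∂Y = 72.8/Y = 0.00124126.
η_Y = (∂Q/∂Y)·(Y/Q) = 0.00124126 × (58650/180.046) = 0.404.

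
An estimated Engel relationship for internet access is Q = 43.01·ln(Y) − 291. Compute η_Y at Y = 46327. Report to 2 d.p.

0.25

At Y = 46327: Q = 171.077.
dQ/dY = 43.01/Y = 0.0009284 at this income.
η = (dQ/dY)·(Y/Q) = 0.0009284 × (46327/171.077) = 0.25.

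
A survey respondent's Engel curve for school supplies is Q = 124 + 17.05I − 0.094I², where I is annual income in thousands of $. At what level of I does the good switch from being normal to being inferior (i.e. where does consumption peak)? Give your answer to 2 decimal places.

dQ/dI = 17.05 − 0.188I.
The good is inferior where dQ/dI < 0. Setting dQ/dI = 0 gives I = 17.05 / 0.188 = 90.69.

90.69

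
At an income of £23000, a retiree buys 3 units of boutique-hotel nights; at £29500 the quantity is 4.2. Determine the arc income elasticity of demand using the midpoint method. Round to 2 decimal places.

1.35

ΔQ = 4.2 − 3 = 1.2; midpoint Q̄ = (3 + 4.2)/2 = 3.6.
ΔI = 29500 − 23000 = 6500; midpoint Ī = (23000 + 29500)/2 = 26250.
η = (ΔQ/Q̄) ÷ (ΔI/Ī) = (1.2/3.6) ÷ (6500/26250) = 1.35.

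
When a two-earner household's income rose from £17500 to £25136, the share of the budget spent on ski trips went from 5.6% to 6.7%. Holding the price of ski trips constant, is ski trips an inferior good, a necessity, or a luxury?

The budget share rises as income rises, so η > 1.

luxury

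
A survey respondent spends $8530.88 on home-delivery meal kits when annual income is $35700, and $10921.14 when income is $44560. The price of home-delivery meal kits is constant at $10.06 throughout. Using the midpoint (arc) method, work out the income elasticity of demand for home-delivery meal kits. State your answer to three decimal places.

1.113

With a constant price, Q₁ = 8530.88/10.06 = 848.000 and Q₂ = 10921.14/10.06 = 1085.600 (equivalently, work directly with expenditure since P cancels).
Midpoint %ΔQ = (10921.14 − 8530.88)/9726.01 = 0.24576; midpoint %ΔI = (44560 − 35700)/40130 = 0.22078.
η = 0.24576 / 0.22078 = 1.113.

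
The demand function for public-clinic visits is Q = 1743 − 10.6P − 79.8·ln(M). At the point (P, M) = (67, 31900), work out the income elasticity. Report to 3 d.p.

-0.389

At P = 67, M = 31900: Q = 205.245.
Holding P constant, ∂Q/∂M = -79.8/M = -0.00250157.
η_M = (∂Q/∂M)·(M/Q) = -0.00250157 × (31900/205.245) = -0.389.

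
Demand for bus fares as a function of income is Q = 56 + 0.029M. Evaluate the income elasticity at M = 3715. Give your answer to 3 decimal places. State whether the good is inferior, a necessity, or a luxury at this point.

At M = 3715: Q = 163.735.
dQ/dM = 0.029.
η = (dQ/dM)·(M/Q) = 0.029 × (3715/163.735) = 0.658.
Since 0 < η < 1, the good is a necessity.

0.658 (necessity)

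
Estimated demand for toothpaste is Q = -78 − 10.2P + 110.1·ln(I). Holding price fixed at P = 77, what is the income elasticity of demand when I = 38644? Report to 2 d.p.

0.37

At P = 77, I = 38644: Q = 299.492.
Holding P constant, ∂Q/∂I = 110.1/I = 0.00284908.
η_I = (∂Q/∂I)·(I/Q) = 0.00284908 × (38644/299.492) = 0.37.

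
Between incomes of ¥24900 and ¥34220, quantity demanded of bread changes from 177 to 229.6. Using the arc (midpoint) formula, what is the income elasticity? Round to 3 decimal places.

0.821

ΔQ = 229.6 − 177 = 52.6; midpoint Q̄ = (177 + 229.6)/2 = 203.3.
ΔI = 34220 − 24900 = 9320; midpoint Ī = (24900 + 34220)/2 = 29560.
η = (ΔQ/Q̄) ÷ (ΔI/Ī) = (52.6/203.3) ÷ (9320/29560) = 0.821.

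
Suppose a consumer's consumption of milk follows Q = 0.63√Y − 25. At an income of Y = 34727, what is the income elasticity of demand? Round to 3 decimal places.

0.635

At Y = 34727: Q = 92.402.
dQ/dY = 0.63/(2√Y) = 0.00169035 at this income.
η = (dQ/dY)·(Y/Q) = 0.00169035 × (34727/92.402) = 0.635.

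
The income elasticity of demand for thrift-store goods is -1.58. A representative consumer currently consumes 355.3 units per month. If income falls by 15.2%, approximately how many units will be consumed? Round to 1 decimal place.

440.6

%ΔQ ≈ η × %ΔI = -1.58 × (-15.2%) = 24.016%.
New Q ≈ 355.3 × (1 + 0.24016) = 440.6.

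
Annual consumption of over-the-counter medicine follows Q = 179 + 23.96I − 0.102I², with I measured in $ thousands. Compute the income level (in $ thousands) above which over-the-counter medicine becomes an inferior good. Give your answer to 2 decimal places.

117.45

dQ/dI = 23.96 − 0.204I.
The good is inferior where dQ/dI < 0. Setting dQ/dI = 0 gives I = 23.96 / 0.204 = 117.45.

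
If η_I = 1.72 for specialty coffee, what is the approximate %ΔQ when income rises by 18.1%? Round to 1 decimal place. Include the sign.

31.1%

%ΔQ ≈ η × %ΔI = 1.72 × 18.1% = 31.1%.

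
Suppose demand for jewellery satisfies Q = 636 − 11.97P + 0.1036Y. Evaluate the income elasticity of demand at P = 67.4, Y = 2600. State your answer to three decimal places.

2.732

At P = 67.4, Y = 2600: Q = 98.582.
Holding P constant, ∂Q/∂Y = 0.1036.
η_Y = (∂Q/∂Y)·(Y/Q) = 0.1036 × (2600/98.582) = 2.732.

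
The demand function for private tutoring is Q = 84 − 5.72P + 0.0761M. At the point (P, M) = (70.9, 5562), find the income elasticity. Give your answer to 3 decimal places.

4.161

At P = 70.9, M = 5562: Q = 101.720.
Holding P constant, ∂Q/∂M = 0.0761.
η_M = (∂Q/∂M)·(M/Q) = 0.0761 × (5562/101.720) = 4.161.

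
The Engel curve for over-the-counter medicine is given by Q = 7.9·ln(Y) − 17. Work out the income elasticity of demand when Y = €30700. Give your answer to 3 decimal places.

0.122

At Y = 30700: Q = 64.623.
dQ/dY = 7.9/Y = 0.000257329 at this income.
η = (dQ/dY)·(Y/Q) = 0.000257329 × (30700/64.623) = 0.122.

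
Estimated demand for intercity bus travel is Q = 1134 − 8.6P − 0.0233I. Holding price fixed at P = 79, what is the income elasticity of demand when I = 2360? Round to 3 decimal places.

-0.138

At P = 79, I = 2360: Q = 399.612.
Holding P constant, ∂Q/∂I = −0.0233.
η_I = (∂Q/∂I)·(I/Q) = -0.0233 × (2360/399.612) = -0.138.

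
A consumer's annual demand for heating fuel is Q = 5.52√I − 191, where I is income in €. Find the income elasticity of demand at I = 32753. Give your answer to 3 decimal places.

0.618

At I = 32753: Q = 807.998.
dQ/dI = 5.52/(2√I) = 0.0152505 at this income.
η = (dQ/dI)·(I/Q) = 0.0152505 × (32753/807.998) = 0.618.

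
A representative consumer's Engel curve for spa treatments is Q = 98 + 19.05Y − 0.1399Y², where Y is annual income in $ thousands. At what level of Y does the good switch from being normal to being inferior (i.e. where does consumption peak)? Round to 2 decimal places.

dQ/dY = 19.05 − 0.2798Y.
The good is inferior where dQ/dY < 0. Setting dQ/dY = 0 gives Y = 19.05 / 0.2798 = 68.08.

68.08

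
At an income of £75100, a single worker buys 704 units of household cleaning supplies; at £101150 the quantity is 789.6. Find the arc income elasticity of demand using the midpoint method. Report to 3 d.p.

ΔQ = 789.6 − 704 = 85.6; midpoint Q̄ = (704 + 789.6)/2 = 746.8.
ΔI = 101150 − 75100 = 26050; midpoint Ī = (75100 + 101150)/2 = 88125.
η = (ΔQ/Q̄) ÷ (ΔI/Ī) = (85.6/746.8) ÷ (26050/88125) = 0.388.

0.388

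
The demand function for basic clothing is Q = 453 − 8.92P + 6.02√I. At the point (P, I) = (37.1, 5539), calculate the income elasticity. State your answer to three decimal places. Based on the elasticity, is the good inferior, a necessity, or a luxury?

0.393 (necessity)

At P = 37.1, I = 5539: Q = 570.103.
Holding P constant, ∂Q/∂I = 6.02/(2√I) = 0.0404437.
η_I = (∂Q/∂I)·(I/Q) = 0.0404437 × (5539/570.103) = 0.393.
Since 0 < η < 1, this is a necessity.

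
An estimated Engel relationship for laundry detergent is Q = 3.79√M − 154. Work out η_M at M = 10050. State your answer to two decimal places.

0.84

At M = 10050: Q = 225.946.
dQ/dM = 3.79/(2√M) = 0.0189028 at this income.
η = (dQ/dM)·(M/Q) = 0.0189028 × (10050/225.946) = 0.84.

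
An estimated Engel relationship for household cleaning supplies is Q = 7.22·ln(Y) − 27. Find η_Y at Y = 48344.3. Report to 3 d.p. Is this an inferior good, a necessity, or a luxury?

0.142 (necessity)

At Y = 48344.3: Q = 50.876.
dQ/dY = 7.22/Y = 0.000149345 at this income.
η = (dQ/dY)·(Y/Q) = 0.000149345 × (48344.3/50.876) = 0.142.
Since 0 < η < 1, the good is a necessity.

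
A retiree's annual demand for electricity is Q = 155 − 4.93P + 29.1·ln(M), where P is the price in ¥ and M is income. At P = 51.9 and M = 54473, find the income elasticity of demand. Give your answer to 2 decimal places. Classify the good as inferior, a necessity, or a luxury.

0.13 (necessity)

At P = 51.9, M = 54473: Q = 216.482.
Holding P constant, ∂Q/∂M = 29.1/M = 0.00053421.
η_M = (∂Q/∂M)·(M/Q) = 0.00053421 × (54473/216.482) = 0.13.
Since 0 < η < 1, this is a necessity.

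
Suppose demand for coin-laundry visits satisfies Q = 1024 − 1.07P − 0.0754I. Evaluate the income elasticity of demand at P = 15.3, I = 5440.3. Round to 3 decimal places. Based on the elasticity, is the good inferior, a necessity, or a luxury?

-0.687 (inferior good)

At P = 15.3, I = 5440.3: Q = 597.430.
Holding P constant, ∂Q/∂I = −0.0754.
η_I = (∂Q/∂I)·(I/Q) = -0.0754 × (5440.3/597.430) = -0.687.
Since η < 0, this is an inferior good.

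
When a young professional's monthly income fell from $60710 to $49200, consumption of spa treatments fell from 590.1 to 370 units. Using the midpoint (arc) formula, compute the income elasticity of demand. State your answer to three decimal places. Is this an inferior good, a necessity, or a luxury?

2.189 (luxury)

ΔQ = 370 − 590.1 = -220.1; midpoint Q̄ = (590.1 + 370)/2 = 480.05.
ΔI = 49200 − 60710 = -11510; midpoint Ī = (60710 + 49200)/2 = 54955.
η = (ΔQ/Q̄) ÷ (ΔI/Ī) = (-220.1/480.05) ÷ (-11510/54955) = 2.189.
η > 1 ⇒ luxury.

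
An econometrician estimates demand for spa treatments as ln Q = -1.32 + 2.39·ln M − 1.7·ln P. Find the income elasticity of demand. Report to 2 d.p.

In a log-linear demand, the coefficient on ln M is the income elasticity.
So η = 2.39.

2.39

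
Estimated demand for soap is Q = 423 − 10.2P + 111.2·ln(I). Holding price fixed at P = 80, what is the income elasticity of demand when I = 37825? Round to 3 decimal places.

0.143

At P = 80, I = 37825: Q = 779.129.
Holding P constant, ∂Q/∂I = 111.2/I = 0.00293985.
η_I = (∂Q/∂I)·(I/Q) = 0.00293985 × (37825/779.129) = 0.143.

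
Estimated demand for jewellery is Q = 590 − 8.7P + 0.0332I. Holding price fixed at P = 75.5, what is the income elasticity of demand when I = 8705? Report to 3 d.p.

At P = 75.5, I = 8705: Q = 222.156.
Holding P constant, ∂Q/∂I = 0.0332.
η_I = (∂Q/∂I)·(I/Q) = 0.0332 × (8705/222.156) = 1.301.

1.301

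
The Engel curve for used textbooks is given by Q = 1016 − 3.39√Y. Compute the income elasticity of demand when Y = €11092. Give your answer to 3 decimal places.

-0.271

At Y = 11092: Q = 658.970.
dQ/dY = -3.39/(2√Y) = -0.016094 at this income.
η = (dQ/dY)·(Y/Q) = -0.016094 × (11092/658.970) = -0.271.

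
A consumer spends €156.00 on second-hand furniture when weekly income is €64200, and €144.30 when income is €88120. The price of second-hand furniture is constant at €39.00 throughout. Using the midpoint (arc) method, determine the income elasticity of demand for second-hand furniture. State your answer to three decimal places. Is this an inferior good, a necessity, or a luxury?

-0.248 (inferior good)

With a constant price, Q₁ = 156.00/39.00 = 4.000 and Q₂ = 144.30/39.00 = 3.700 (equivalently, work directly with expenditure since P cancels).
Midpoint %ΔQ = (144.30 − 156.00)/150.15 = -0.07792; midpoint %ΔI = (88120 − 64200)/76160 = 0.31408.
η = -0.07792 / 0.31408 = -0.248.
η < 0 ⇒ inferior good.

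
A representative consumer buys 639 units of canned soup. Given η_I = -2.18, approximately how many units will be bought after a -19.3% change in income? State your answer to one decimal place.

907.9

%ΔQ ≈ η × %ΔI = -2.18 × (-19.3%) = 42.074%.
New Q ≈ 639 × (1 + 0.42074) = 907.9.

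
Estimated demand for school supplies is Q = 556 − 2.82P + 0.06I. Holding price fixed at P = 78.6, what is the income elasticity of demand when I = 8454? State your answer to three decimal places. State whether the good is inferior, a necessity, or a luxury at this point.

0.603 (necessity)

At P = 78.6, I = 8454: Q = 841.588.
Holding P constant, ∂Q/∂I = 0.06.
η_I = (∂Q/∂I)·(I/Q) = 0.06 × (8454/841.588) = 0.603.
Since 0 < η < 1, this is a necessity.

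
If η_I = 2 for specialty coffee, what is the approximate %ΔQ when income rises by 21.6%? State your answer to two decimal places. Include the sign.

43.20%

%ΔQ ≈ η × %ΔI = 2 × 21.6% = 43.20%.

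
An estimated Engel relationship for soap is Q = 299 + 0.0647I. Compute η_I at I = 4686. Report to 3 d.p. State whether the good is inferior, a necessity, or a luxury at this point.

0.503 (necessity)

At I = 4686: Q = 602.184.
dQ/dI = 0.0647.
η = (dQ/dI)·(I/Q) = 0.0647 × (4686/602.184) = 0.503.
Since 0 < η < 1, the good is a necessity.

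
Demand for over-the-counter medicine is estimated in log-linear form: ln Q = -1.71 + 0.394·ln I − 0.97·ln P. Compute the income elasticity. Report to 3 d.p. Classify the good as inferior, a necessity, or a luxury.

0.394 (necessity)

In a log-linear demand, the coefficient on ln I is the income elasticity.
So η = 0.394.
0 < η < 1 ⇒ necessity.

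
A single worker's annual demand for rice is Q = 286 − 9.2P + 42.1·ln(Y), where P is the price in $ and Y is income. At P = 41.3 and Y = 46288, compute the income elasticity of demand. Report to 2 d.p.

0.12

At P = 41.3, Y = 46288: Q = 358.305.
Holding P constant, ∂Q/∂Y = 42.1/Y = 0.000909523.
η_Y = (∂Q/∂Y)·(Y/Q) = 0.000909523 × (46288/358.305) = 0.12.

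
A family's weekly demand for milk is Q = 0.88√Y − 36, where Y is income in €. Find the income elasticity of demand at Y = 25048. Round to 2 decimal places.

0.67

At Y = 25048: Q = 103.274.
dQ/dY = 0.88/(2√Y) = 0.00278014 at this income.
η = (dQ/dY)·(Y/Q) = 0.00278014 × (25048/103.274) = 0.67.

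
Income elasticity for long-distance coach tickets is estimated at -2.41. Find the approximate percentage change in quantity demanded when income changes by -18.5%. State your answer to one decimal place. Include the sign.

%ΔQ ≈ η × %ΔI = -2.41 × (-18.5%) = 44.6%.

44.6%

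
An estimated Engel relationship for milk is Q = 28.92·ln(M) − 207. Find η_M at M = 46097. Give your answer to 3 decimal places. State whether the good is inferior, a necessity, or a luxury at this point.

0.279 (necessity)

At M = 46097: Q = 103.558.
dQ/dM = 28.92/M = 0.000627373 at this income.
η = (dQ/dM)·(M/Q) = 0.000627373 × (46097/103.558) = 0.279.
Since 0 < η < 1, the good is a necessity.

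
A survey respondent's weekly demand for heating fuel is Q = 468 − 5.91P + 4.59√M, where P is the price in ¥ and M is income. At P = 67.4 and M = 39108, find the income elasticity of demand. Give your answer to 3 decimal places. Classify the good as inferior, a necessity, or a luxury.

0.464 (necessity)

At P = 67.4, M = 39108: Q = 977.373.
Holding P constant, ∂Q/∂M = 4.59/(2√M) = 0.0116051.
η_M = (∂Q/∂M)·(M/Q) = 0.0116051 × (39108/977.373) = 0.464.
Since 0 < η < 1, this is a necessity.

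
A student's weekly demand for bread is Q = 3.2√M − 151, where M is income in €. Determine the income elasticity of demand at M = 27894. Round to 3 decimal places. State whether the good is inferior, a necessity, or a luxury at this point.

0.697 (necessity)

At M = 27894: Q = 383.448.
dQ/dM = 3.2/(2√M) = 0.00957998 at this income.
η = (dQ/dM)·(M/Q) = 0.00957998 × (27894/383.448) = 0.697.
Since 0 < η < 1, the good is a necessity.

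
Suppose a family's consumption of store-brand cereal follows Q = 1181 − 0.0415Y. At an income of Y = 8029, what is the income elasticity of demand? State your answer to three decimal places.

-0.393

At Y = 8029: Q = 847.796.
dQ/dY = −0.0415.
η = (dQ/dY)·(Y/Q) = -0.0415 × (8029/847.796) = -0.393.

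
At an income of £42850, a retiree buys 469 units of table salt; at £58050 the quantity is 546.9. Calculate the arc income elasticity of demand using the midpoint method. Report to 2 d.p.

ΔQ = 546.9 − 469 = 77.9; midpoint Q̄ = (469 + 546.9)/2 = 507.95.
ΔI = 58050 − 42850 = 15200; midpoint Ī = (42850 + 58050)/2 = 50450.
η = (ΔQ/Q̄) ÷ (ΔI/Ī) = (77.9/507.95) ÷ (15200/50450) = 0.51.

0.51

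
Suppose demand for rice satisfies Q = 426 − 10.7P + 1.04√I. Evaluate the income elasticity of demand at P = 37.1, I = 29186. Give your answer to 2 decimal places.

0.43

At P = 37.1, I = 29186: Q = 206.703.
Holding P constant, ∂Q/∂I = 1.04/(2√I) = 0.0030438.
η_I = (∂Q/∂I)·(I/Q) = 0.0030438 × (29186/206.703) = 0.43.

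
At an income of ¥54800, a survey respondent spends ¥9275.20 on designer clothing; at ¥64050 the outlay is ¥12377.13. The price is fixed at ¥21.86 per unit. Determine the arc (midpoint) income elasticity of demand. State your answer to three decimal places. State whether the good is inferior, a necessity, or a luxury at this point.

With a constant price, Q₁ = 9275.20/21.86 = 424.300 and Q₂ = 12377.13/21.86 = 566.200 (equivalently, work directly with expenditure since P cancels).
Midpoint %ΔQ = (12377.13 − 9275.20)/10826.17 = 0.28652; midpoint %ΔI = (64050 − 54800)/59425 = 0.15566.
η = 0.28652 / 0.15566 = 1.841.
η > 1 ⇒ luxury.

1.841 (luxury)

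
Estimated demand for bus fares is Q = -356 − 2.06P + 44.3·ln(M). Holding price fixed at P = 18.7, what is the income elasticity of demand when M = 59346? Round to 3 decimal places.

0.480

At P = 18.7, M = 59346: Q = 92.386.
Holding P constant, ∂Q/∂M = 44.3/M = 0.00074647.
η_M = (∂Q/∂M)·(M/Q) = 0.00074647 × (59346/92.386) = 0.480.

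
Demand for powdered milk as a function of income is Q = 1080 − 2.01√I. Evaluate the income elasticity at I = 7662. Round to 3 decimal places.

-0.097

At I = 7662: Q = 904.059.
dQ/dI = -2.01/(2√I) = -0.0114814 at this income.
η = (dQ/dI)·(I/Q) = -0.0114814 × (7662/904.059) = -0.097.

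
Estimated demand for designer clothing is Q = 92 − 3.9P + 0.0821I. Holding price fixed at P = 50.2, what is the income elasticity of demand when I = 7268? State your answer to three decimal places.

At P = 50.2, I = 7268: Q = 492.923.
Holding P constant, ∂Q/∂I = 0.0821.
η_I = (∂Q/∂I)·(I/Q) = 0.0821 × (7268/492.923) = 1.211.

1.211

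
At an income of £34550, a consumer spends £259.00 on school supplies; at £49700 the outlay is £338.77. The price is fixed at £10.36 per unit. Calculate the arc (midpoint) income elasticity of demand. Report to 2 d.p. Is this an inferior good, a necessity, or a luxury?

With a constant price, Q₁ = 259.00/10.36 = 25.000 and Q₂ = 338.77/10.36 = 32.700 (equivalently, work directly with expenditure since P cancels).
Midpoint %ΔQ = (338.77 − 259.00)/298.89 = 0.26689; midpoint %ΔI = (49700 − 34550)/42125 = 0.35964.
η = 0.26689 / 0.35964 = 0.74.
0 < η < 1 ⇒ necessity.

0.74 (necessity)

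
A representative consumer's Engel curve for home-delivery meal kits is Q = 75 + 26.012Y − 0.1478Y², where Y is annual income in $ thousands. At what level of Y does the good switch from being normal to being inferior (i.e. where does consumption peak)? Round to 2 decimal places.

88.00

dQ/dY = 26.012 − 0.2956Y.
The good is inferior where dQ/dY < 0. Setting dQ/dY = 0 gives Y = 26.012 / 0.2956 = 88.00.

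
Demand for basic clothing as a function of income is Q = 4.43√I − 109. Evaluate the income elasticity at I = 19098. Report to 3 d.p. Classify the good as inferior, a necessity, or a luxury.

At I = 19098: Q = 503.206.
dQ/dI = 4.43/(2√I) = 0.016028 at this income.
η = (dQ/dI)·(I/Q) = 0.016028 × (19098/503.206) = 0.608.
Since 0 < η < 1, the good is a necessity.

0.608 (necessity)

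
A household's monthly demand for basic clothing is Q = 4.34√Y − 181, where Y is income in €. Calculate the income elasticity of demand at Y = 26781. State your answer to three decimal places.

At Y = 26781: Q = 529.237.
dQ/dY = 4.34/(2√Y) = 0.0132601 at this income.
η = (dQ/dY)·(Y/Q) = 0.0132601 × (26781/529.237) = 0.671.

0.671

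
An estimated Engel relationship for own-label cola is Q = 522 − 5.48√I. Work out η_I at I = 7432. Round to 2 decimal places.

At I = 7432: Q = 49.574.
dQ/dI = -5.48/(2√I) = -0.0317832 at this income.
η = (dQ/dI)·(I/Q) = -0.0317832 × (7432/49.574) = -4.76.

-4.76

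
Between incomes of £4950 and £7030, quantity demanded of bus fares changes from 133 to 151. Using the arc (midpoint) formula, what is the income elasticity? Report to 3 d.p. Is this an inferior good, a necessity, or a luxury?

ΔQ = 151 − 133 = 18; midpoint Q̄ = (133 + 151)/2 = 142.
ΔI = 7030 − 4950 = 2080; midpoint Ī = (4950 + 7030)/2 = 5990.
η = (ΔQ/Q̄) ÷ (ΔI/Ī) = (18/142) ÷ (2080/5990) = 0.365.
0 < η < 1 ⇒ necessity.

0.365 (necessity)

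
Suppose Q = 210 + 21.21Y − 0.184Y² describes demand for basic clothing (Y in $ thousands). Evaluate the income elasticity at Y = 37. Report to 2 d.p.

0.38

At Y = 37: Q = 742.8740.
dQ/dY = 21.21 − 0.368Y = 7.59400.
η = (dQ/dY)·(Y/Q) = 7.59400 × (37/742.8740) = 0.38.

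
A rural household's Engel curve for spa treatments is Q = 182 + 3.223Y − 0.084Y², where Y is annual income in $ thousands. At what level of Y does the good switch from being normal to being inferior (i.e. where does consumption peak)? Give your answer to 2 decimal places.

19.18

dQ/dY = 3.223 − 0.168Y.
The good is inferior where dQ/dY < 0. Setting dQ/dY = 0 gives Y = 3.223 / 0.168 = 19.18.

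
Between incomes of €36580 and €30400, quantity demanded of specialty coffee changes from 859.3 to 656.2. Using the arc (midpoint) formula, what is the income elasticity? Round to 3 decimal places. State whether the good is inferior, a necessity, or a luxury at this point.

1.452 (luxury)

ΔQ = 656.2 − 859.3 = -203.1; midpoint Q̄ = (859.3 + 656.2)/2 = 757.75.
ΔI = 30400 − 36580 = -6180; midpoint Ī = (36580 + 30400)/2 = 33490.
η = (ΔQ/Q̄) ÷ (ΔI/Ī) = (-203.1/757.75) ÷ (-6180/33490) = 1.452.
η > 1 ⇒ luxury.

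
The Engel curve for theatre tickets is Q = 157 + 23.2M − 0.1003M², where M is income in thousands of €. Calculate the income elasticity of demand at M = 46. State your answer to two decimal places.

0.64

At M = 46: Q = 1011.9652.
dQ/dM = 23.2 − 0.2006M = 13.97240.
η = (dQ/dM)·(M/Q) = 13.97240 × (46/1011.9652) = 0.64.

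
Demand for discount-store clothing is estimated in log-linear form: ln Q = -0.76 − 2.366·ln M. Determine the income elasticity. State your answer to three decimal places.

In a log-linear demand, the coefficient on ln M is the income elasticity.
So η = -2.366.

-2.366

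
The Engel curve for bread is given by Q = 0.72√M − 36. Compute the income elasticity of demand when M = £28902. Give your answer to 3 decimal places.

At M = 28902: Q = 86.404.
dQ/dM = 0.72/(2√M) = 0.00211757 at this income.
η = (dQ/dM)·(M/Q) = 0.00211757 × (28902/86.404) = 0.708.

0.708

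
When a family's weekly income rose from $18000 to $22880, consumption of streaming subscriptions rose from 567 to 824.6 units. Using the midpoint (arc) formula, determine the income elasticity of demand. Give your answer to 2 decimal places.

ΔQ = 824.6 − 567 = 257.6; midpoint Q̄ = (567 + 824.6)/2 = 695.8.
ΔI = 22880 − 18000 = 4880; midpoint Ī = (18000 + 22880)/2 = 20440.
η = (ΔQ/Q̄) ÷ (ΔI/Ī) = (257.6/695.8) ÷ (4880/20440) = 1.55.

1.55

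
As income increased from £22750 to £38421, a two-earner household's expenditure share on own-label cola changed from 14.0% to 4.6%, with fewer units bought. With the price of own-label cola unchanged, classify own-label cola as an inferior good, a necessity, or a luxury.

inferior good

Quantity demanded falls as income rises, so η < 0.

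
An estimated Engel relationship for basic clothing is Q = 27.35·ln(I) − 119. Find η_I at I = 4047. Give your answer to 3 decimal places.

At I = 4047: Q = 108.162.
dQ/dI = 27.35/I = 0.00675809 at this income.
η = (dQ/dI)·(I/Q) = 0.00675809 × (4047/108.162) = 0.253.

0.253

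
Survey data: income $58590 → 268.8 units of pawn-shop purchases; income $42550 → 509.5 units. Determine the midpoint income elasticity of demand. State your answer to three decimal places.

-1.950

ΔQ = 509.5 − 268.8 = 240.7; midpoint Q̄ = (268.8 + 509.5)/2 = 389.15.
ΔI = 42550 − 58590 = -16040; midpoint Ī = (58590 + 42550)/2 = 50570.
η = (ΔQ/Q̄) ÷ (ΔI/Ī) = (240.7/389.15) ÷ (-16040/50570) = -1.950.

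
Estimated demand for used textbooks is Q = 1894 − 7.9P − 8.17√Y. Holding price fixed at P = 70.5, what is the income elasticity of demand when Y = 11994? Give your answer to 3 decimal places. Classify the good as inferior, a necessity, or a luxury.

-1.011 (inferior good)

At P = 70.5, Y = 11994: Q = 442.295.
Holding P constant, ∂Q/∂Y = -8.17/(2√Y) = -0.0373001.
η_Y = (∂Q/∂Y)·(Y/Q) = -0.0373001 × (11994/442.295) = -1.011.
Since η < 0, this is an inferior good.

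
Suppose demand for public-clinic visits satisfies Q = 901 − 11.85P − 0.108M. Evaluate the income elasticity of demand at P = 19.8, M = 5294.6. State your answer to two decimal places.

At P = 19.8, M = 5294.6: Q = 94.553.
Holding P constant, ∂Q/∂M = −0.108.
η_M = (∂Q/∂M)·(M/Q) = -0.108 × (5294.6/94.553) = -6.05.

-6.05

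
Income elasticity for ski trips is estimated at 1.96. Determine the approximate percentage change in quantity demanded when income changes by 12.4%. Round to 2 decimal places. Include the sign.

24.30%

%ΔQ ≈ η × %ΔI = 1.96 × 12.4% = 24.30%.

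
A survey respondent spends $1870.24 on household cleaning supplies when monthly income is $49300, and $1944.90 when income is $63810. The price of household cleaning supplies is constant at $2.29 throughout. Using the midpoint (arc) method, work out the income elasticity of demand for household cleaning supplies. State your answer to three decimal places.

0.153

With a constant price, Q₁ = 1870.24/2.29 = 816.699 and Q₂ = 1944.90/2.29 = 849.301 (equivalently, work directly with expenditure since P cancels).
Midpoint %ΔQ = (1944.90 − 1870.24)/1907.57 = 0.03914; midpoint %ΔI = (63810 − 49300)/56555 = 0.25656.
η = 0.03914 / 0.25656 = 0.153.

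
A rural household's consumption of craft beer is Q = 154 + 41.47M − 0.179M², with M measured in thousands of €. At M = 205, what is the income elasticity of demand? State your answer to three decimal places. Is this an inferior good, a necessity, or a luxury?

At M = 205: Q = 1132.8750.
dQ/dM = 41.47 − 0.358M = -31.92000.
η = (dQ/dM)·(M/Q) = -31.92000 × (205/1132.8750) = -5.776.
η < 0 ⇒ inferior good.

-5.776 (inferior good)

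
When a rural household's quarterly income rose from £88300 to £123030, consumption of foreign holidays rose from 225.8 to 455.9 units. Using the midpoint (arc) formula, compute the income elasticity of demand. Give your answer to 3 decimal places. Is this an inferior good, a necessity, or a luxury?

2.054 (luxury)

ΔQ = 455.9 − 225.8 = 230.1; midpoint Q̄ = (225.8 + 455.9)/2 = 340.85.
ΔI = 123030 − 88300 = 34730; midpoint Ī = (88300 + 123030)/2 = 105665.
η = (ΔQ/Q̄) ÷ (ΔI/Ī) = (230.1/340.85) ÷ (34730/105665) = 2.054.
η > 1 ⇒ luxury.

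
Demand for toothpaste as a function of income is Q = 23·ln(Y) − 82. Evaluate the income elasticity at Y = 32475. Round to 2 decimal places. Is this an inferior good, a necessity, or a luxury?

0.15 (necessity)

At Y = 32475: Q = 156.929.
dQ/dY = 23/Y = 0.000708237 at this income.
η = (dQ/dY)·(Y/Q) = 0.000708237 × (32475/156.929) = 0.15.
Since 0 < η < 1, the good is a necessity.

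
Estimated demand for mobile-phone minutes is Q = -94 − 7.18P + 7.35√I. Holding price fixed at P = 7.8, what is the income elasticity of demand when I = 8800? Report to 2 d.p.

0.64

At P = 7.8, I = 8800: Q = 539.487.
Holding P constant, ∂Q/∂I = 7.35/(2√I) = 0.0391756.
η_I = (∂Q/∂I)·(I/Q) = 0.0391756 × (8800/539.487) = 0.64.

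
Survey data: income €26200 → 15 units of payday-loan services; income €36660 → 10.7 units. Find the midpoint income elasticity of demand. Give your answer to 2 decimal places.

ΔQ = 10.7 − 15 = -4.3; midpoint Q̄ = (15 + 10.7)/2 = 12.85.
ΔI = 36660 − 26200 = 10460; midpoint Ī = (26200 + 36660)/2 = 31430.
η = (ΔQ/Q̄) ÷ (ΔI/Ī) = (-4.3/12.85) ÷ (10460/31430) = -1.01.

-1.01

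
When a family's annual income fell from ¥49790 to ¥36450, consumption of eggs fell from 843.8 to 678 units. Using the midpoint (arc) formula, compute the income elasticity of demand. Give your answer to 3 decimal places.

0.704

ΔQ = 678 − 843.8 = -165.8; midpoint Q̄ = (843.8 + 678)/2 = 760.9.
ΔI = 36450 − 49790 = -13340; midpoint Ī = (49790 + 36450)/2 = 43120.
η = (ΔQ/Q̄) ÷ (ΔI/Ī) = (-165.8/760.9) ÷ (-13340/43120) = 0.704.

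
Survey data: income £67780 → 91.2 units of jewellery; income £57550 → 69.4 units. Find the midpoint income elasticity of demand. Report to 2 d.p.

ΔQ = 69.4 − 91.2 = -21.8; midpoint Q̄ = (91.2 + 69.4)/2 = 80.3.
ΔI = 57550 − 67780 = -10230; midpoint Ī = (67780 + 57550)/2 = 62665.
η = (ΔQ/Q̄) ÷ (ΔI/Ī) = (-21.8/80.3) ÷ (-10230/62665) = 1.66.

1.66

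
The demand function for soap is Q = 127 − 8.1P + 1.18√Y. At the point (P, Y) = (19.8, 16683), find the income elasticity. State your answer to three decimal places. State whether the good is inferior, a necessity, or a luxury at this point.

0.640 (necessity)

At P = 19.8, Y = 16683: Q = 119.032.
Holding P constant, ∂Q/∂Y = 1.18/(2√Y) = 0.00456788.
η_Y = (∂Q/∂Y)·(Y/Q) = 0.00456788 × (16683/119.032) = 0.640.
Since 0 < η < 1, this is a necessity.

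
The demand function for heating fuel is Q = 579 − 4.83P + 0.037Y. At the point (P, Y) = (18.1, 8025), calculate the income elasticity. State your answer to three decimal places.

0.377

At P = 18.1, Y = 8025: Q = 788.502.
Holding P constant, ∂Q/∂Y = 0.037.
η_Y = (∂Q/∂Y)·(Y/Q) = 0.037 × (8025/788.502) = 0.377.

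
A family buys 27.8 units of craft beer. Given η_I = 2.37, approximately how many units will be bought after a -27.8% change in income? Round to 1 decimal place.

9.5

%ΔQ ≈ η × %ΔI = 2.37 × (-27.8%) = -65.886%.
New Q ≈ 27.8 × (1 − 0.65886) = 9.5.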